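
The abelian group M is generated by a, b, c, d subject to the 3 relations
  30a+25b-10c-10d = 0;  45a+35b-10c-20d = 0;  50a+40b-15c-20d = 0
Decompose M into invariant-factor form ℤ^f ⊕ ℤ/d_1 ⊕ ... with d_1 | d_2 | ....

Answer: M ≅ ℤ^1 ⊕ ℤ/5 ⊕ ℤ/5 ⊕ ℤ/5

Derivation:
rank_ℚ(R)=3; free=4−3=1
SNF(R) diag = [5, 5, 5] → torsion [5, 5, 5]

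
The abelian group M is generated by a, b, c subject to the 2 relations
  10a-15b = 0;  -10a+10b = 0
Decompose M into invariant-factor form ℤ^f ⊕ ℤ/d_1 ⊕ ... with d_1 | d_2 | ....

rank_ℚ(R)=2; free=3−2=1
SNF(R) diag = [5, 10] → torsion [5, 10]

Answer: M ≅ ℤ^1 ⊕ ℤ/5 ⊕ ℤ/10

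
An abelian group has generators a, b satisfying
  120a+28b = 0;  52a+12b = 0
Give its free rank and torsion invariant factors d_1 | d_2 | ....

Answer: M ≅ ℤ/4 ⊕ ℤ/4

Derivation:
rank_ℚ(R)=2; free=2−2=0
SNF(R) diag = [4, 4] → torsion [4, 4]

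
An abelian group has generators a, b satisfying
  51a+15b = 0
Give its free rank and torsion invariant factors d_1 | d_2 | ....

rank_ℚ(R)=1; free=2−1=1
SNF(R) diag = [3] → torsion [3]

Answer: M ≅ ℤ^1 ⊕ ℤ/3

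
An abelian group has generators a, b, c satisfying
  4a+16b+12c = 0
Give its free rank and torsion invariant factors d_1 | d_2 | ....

rank_ℚ(R)=1; free=3−1=2
SNF(R) diag = [4] → torsion [4]

Answer: M ≅ ℤ^2 ⊕ ℤ/4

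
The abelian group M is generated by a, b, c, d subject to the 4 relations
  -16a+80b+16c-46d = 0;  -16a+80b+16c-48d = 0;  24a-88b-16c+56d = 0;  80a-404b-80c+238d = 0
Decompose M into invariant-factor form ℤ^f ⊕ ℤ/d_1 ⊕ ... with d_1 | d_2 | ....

rank_ℚ(R)=4; free=4−4=0
SNF(R) diag = [2, 4, 8, 16] → torsion [2, 4, 8, 16]

Answer: M ≅ ℤ/2 ⊕ ℤ/4 ⊕ ℤ/8 ⊕ ℤ/16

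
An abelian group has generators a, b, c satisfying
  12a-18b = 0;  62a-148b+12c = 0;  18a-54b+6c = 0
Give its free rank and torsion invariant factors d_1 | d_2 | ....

rank_ℚ(R)=3; free=3−3=0
SNF(R) diag = [2, 6, 6] → torsion [2, 6, 6]

Answer: M ≅ ℤ/2 ⊕ ℤ/6 ⊕ ℤ/6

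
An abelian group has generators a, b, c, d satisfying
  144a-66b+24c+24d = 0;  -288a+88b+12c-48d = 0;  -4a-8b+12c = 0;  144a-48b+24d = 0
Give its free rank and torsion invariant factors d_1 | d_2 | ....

Answer: M ≅ ℤ/2 ⊕ ℤ/4 ⊕ ℤ/12 ⊕ ℤ/24

Derivation:
rank_ℚ(R)=4; free=4−4=0
SNF(R) diag = [2, 4, 12, 24] → torsion [2, 4, 12, 24]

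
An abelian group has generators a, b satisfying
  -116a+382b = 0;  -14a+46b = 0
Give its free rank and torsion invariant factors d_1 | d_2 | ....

rank_ℚ(R)=2; free=2−2=0
SNF(R) diag = [2, 6] → torsion [2, 6]

Answer: M ≅ ℤ/2 ⊕ ℤ/6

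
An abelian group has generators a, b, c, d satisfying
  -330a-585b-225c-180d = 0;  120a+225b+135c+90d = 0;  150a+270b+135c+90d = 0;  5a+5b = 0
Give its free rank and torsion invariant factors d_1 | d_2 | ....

Answer: M ≅ ℤ/5 ⊕ ℤ/15 ⊕ ℤ/45 ⊕ ℤ/90

Derivation:
rank_ℚ(R)=4; free=4−4=0
SNF(R) diag = [5, 15, 45, 90] → torsion [5, 15, 45, 90]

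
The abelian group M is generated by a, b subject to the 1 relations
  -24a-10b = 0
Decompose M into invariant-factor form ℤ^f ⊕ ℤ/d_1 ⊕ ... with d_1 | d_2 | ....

rank_ℚ(R)=1; free=2−1=1
SNF(R) diag = [2] → torsion [2]

Answer: M ≅ ℤ^1 ⊕ ℤ/2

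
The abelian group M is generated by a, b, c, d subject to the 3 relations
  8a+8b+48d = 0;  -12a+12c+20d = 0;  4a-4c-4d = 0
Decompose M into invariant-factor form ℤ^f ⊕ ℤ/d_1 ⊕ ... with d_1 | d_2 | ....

Answer: M ≅ ℤ^1 ⊕ ℤ/4 ⊕ ℤ/8 ⊕ ℤ/8

Derivation:
rank_ℚ(R)=3; free=4−3=1
SNF(R) diag = [4, 8, 8] → torsion [4, 8, 8]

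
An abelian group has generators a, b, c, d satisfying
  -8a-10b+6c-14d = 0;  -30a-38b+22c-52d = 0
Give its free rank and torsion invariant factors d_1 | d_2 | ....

Answer: M ≅ ℤ^2 ⊕ ℤ/2 ⊕ ℤ/2

Derivation:
rank_ℚ(R)=2; free=4−2=2
SNF(R) diag = [2, 2] → torsion [2, 2]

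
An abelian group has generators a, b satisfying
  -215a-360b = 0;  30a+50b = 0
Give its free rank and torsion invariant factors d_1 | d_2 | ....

Answer: M ≅ ℤ/5 ⊕ ℤ/10

Derivation:
rank_ℚ(R)=2; free=2−2=0
SNF(R) diag = [5, 10] → torsion [5, 10]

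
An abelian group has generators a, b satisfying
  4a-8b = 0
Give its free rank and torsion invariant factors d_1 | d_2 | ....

rank_ℚ(R)=1; free=2−1=1
SNF(R) diag = [4] → torsion [4]

Answer: M ≅ ℤ^1 ⊕ ℤ/4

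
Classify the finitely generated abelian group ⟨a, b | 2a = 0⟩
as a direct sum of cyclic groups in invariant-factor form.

Answer: M ≅ ℤ^1 ⊕ ℤ/2

Derivation:
rank_ℚ(R)=1; free=2−1=1
SNF(R) diag = [2] → torsion [2]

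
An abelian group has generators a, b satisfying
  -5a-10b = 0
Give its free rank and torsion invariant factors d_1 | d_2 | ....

Answer: M ≅ ℤ^1 ⊕ ℤ/5

Derivation:
rank_ℚ(R)=1; free=2−1=1
SNF(R) diag = [5] → torsion [5]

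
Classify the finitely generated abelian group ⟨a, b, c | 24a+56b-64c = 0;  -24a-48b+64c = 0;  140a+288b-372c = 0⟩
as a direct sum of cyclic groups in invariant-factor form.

rank_ℚ(R)=3; free=3−3=0
SNF(R) diag = [4, 8, 8] → torsion [4, 8, 8]

Answer: M ≅ ℤ/4 ⊕ ℤ/8 ⊕ ℤ/8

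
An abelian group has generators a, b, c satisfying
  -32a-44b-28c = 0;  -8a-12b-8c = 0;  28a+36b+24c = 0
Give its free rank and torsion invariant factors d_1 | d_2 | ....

rank_ℚ(R)=3; free=3−3=0
SNF(R) diag = [4, 4, 4] → torsion [4, 4, 4]

Answer: M ≅ ℤ/4 ⊕ ℤ/4 ⊕ ℤ/4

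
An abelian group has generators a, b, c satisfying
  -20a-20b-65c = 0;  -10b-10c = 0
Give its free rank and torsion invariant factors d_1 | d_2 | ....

Answer: M ≅ ℤ^1 ⊕ ℤ/5 ⊕ ℤ/10

Derivation:
rank_ℚ(R)=2; free=3−2=1
SNF(R) diag = [5, 10] → torsion [5, 10]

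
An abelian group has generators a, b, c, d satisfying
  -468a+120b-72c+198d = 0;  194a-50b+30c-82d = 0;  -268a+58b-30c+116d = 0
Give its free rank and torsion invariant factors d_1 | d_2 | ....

Answer: M ≅ ℤ^1 ⊕ ℤ/2 ⊕ ℤ/6 ⊕ ℤ/6

Derivation:
rank_ℚ(R)=3; free=4−3=1
SNF(R) diag = [2, 6, 6] → torsion [2, 6, 6]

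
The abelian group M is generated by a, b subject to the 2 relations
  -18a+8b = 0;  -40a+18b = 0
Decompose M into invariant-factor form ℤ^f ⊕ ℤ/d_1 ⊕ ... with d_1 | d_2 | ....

Answer: M ≅ ℤ/2 ⊕ ℤ/2

Derivation:
rank_ℚ(R)=2; free=2−2=0
SNF(R) diag = [2, 2] → torsion [2, 2]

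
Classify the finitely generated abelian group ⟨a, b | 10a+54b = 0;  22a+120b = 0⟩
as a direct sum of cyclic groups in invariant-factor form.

Answer: M ≅ ℤ/2 ⊕ ℤ/6

Derivation:
rank_ℚ(R)=2; free=2−2=0
SNF(R) diag = [2, 6] → torsion [2, 6]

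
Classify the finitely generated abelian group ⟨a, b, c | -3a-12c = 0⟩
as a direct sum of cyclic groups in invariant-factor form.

rank_ℚ(R)=1; free=3−1=2
SNF(R) diag = [3] → torsion [3]

Answer: M ≅ ℤ^2 ⊕ ℤ/3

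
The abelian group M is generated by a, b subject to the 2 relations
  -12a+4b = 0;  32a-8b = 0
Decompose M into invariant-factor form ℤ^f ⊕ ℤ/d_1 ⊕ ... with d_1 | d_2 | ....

rank_ℚ(R)=2; free=2−2=0
SNF(R) diag = [4, 8] → torsion [4, 8]

Answer: M ≅ ℤ/4 ⊕ ℤ/8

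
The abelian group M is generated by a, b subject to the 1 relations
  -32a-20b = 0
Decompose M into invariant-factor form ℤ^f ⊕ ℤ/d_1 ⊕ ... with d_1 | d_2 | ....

rank_ℚ(R)=1; free=2−1=1
SNF(R) diag = [4] → torsion [4]

Answer: M ≅ ℤ^1 ⊕ ℤ/4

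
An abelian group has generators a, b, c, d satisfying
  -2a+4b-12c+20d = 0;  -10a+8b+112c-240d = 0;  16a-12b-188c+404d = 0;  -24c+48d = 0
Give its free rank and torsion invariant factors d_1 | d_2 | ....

rank_ℚ(R)=4; free=4−4=0
SNF(R) diag = [2, 4, 8, 24] → torsion [2, 4, 8, 24]

Answer: M ≅ ℤ/2 ⊕ ℤ/4 ⊕ ℤ/8 ⊕ ℤ/24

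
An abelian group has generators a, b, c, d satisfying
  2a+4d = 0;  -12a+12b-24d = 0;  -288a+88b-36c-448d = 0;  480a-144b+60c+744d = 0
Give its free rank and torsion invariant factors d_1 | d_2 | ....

Answer: M ≅ ℤ/2 ⊕ ℤ/4 ⊕ ℤ/12 ⊕ ℤ/24

Derivation:
rank_ℚ(R)=4; free=4−4=0
SNF(R) diag = [2, 4, 12, 24] → torsion [2, 4, 12, 24]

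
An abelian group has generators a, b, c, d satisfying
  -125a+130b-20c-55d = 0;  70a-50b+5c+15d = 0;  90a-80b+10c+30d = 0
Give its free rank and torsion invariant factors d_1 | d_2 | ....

Answer: M ≅ ℤ^1 ⊕ ℤ/5 ⊕ ℤ/5 ⊕ ℤ/10

Derivation:
rank_ℚ(R)=3; free=4−3=1
SNF(R) diag = [5, 5, 10] → torsion [5, 5, 10]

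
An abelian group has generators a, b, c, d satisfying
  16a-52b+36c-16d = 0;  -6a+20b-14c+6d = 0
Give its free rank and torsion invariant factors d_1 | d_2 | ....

Answer: M ≅ ℤ^2 ⊕ ℤ/2 ⊕ ℤ/4

Derivation:
rank_ℚ(R)=2; free=4−2=2
SNF(R) diag = [2, 4] → torsion [2, 4]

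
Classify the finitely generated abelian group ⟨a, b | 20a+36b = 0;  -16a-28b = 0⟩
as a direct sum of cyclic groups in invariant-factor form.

Answer: M ≅ ℤ/4 ⊕ ℤ/4

Derivation:
rank_ℚ(R)=2; free=2−2=0
SNF(R) diag = [4, 4] → torsion [4, 4]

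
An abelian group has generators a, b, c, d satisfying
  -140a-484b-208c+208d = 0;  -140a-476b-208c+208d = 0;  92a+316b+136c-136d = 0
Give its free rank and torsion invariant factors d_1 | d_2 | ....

rank_ℚ(R)=3; free=4−3=1
SNF(R) diag = [4, 8, 24] → torsion [4, 8, 24]

Answer: M ≅ ℤ^1 ⊕ ℤ/4 ⊕ ℤ/8 ⊕ ℤ/24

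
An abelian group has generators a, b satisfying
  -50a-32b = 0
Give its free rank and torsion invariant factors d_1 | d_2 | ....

Answer: M ≅ ℤ^1 ⊕ ℤ/2

Derivation:
rank_ℚ(R)=1; free=2−1=1
SNF(R) diag = [2] → torsion [2]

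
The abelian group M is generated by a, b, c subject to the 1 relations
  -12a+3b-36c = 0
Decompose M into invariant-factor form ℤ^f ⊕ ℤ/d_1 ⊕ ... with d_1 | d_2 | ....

Answer: M ≅ ℤ^2 ⊕ ℤ/3

Derivation:
rank_ℚ(R)=1; free=3−1=2
SNF(R) diag = [3] → torsion [3]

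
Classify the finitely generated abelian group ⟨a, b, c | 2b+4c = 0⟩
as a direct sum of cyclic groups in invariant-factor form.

Answer: M ≅ ℤ^2 ⊕ ℤ/2

Derivation:
rank_ℚ(R)=1; free=3−1=2
SNF(R) diag = [2] → torsion [2]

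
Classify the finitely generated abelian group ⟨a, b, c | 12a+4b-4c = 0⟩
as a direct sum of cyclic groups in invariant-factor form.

Answer: M ≅ ℤ^2 ⊕ ℤ/4

Derivation:
rank_ℚ(R)=1; free=3−1=2
SNF(R) diag = [4] → torsion [4]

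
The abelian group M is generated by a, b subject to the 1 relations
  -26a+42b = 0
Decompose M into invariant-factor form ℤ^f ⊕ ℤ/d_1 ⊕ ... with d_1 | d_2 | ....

Answer: M ≅ ℤ^1 ⊕ ℤ/2

Derivation:
rank_ℚ(R)=1; free=2−1=1
SNF(R) diag = [2] → torsion [2]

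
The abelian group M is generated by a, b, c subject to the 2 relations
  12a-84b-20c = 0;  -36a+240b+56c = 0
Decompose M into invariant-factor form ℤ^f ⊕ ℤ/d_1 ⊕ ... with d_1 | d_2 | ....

Answer: M ≅ ℤ^1 ⊕ ℤ/4 ⊕ ℤ/12

Derivation:
rank_ℚ(R)=2; free=3−2=1
SNF(R) diag = [4, 12] → torsion [4, 12]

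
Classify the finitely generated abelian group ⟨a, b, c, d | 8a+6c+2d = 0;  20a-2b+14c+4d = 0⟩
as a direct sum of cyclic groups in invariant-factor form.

rank_ℚ(R)=2; free=4−2=2
SNF(R) diag = [2, 2] → torsion [2, 2]

Answer: M ≅ ℤ^2 ⊕ ℤ/2 ⊕ ℤ/2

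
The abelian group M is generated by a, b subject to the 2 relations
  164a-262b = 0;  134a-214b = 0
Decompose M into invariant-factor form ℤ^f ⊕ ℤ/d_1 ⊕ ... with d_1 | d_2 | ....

Answer: M ≅ ℤ/2 ⊕ ℤ/6

Derivation:
rank_ℚ(R)=2; free=2−2=0
SNF(R) diag = [2, 6] → torsion [2, 6]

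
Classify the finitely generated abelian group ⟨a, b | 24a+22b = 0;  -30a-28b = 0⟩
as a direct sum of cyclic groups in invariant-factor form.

rank_ℚ(R)=2; free=2−2=0
SNF(R) diag = [2, 6] → torsion [2, 6]

Answer: M ≅ ℤ/2 ⊕ ℤ/6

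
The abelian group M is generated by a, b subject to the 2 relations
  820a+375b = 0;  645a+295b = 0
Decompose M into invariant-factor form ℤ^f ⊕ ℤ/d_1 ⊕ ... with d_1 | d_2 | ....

Answer: M ≅ ℤ/5 ⊕ ℤ/5

Derivation:
rank_ℚ(R)=2; free=2−2=0
SNF(R) diag = [5, 5] → torsion [5, 5]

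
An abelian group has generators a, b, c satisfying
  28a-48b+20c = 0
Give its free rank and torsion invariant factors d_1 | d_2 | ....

Answer: M ≅ ℤ^2 ⊕ ℤ/4

Derivation:
rank_ℚ(R)=1; free=3−1=2
SNF(R) diag = [4] → torsion [4]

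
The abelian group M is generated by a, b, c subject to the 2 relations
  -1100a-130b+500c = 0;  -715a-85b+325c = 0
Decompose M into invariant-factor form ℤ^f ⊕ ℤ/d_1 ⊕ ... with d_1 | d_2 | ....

rank_ℚ(R)=2; free=3−2=1
SNF(R) diag = [5, 10] → torsion [5, 10]

Answer: M ≅ ℤ^1 ⊕ ℤ/5 ⊕ ℤ/10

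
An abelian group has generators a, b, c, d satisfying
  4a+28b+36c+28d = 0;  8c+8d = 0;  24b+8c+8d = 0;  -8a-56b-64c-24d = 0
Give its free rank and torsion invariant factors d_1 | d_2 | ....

rank_ℚ(R)=4; free=4−4=0
SNF(R) diag = [4, 8, 24, 24] → torsion [4, 8, 24, 24]

Answer: M ≅ ℤ/4 ⊕ ℤ/8 ⊕ ℤ/24 ⊕ ℤ/24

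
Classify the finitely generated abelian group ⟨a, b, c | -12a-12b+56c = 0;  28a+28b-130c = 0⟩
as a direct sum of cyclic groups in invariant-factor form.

Answer: M ≅ ℤ^1 ⊕ ℤ/2 ⊕ ℤ/4

Derivation:
rank_ℚ(R)=2; free=3−2=1
SNF(R) diag = [2, 4] → torsion [2, 4]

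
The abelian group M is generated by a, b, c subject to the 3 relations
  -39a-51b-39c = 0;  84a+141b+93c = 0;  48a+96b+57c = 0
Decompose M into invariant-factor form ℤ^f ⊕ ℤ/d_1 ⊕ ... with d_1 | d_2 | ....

Answer: M ≅ ℤ/3 ⊕ ℤ/9 ⊕ ℤ/27

Derivation:
rank_ℚ(R)=3; free=3−3=0
SNF(R) diag = [3, 9, 27] → torsion [3, 9, 27]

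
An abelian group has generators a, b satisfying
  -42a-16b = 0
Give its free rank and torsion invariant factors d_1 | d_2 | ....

Answer: M ≅ ℤ^1 ⊕ ℤ/2

Derivation:
rank_ℚ(R)=1; free=2−1=1
SNF(R) diag = [2] → torsion [2]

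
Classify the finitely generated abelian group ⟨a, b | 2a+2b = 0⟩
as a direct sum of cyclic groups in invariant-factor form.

rank_ℚ(R)=1; free=2−1=1
SNF(R) diag = [2] → torsion [2]

Answer: M ≅ ℤ^1 ⊕ ℤ/2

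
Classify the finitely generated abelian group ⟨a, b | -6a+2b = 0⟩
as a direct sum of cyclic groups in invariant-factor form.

Answer: M ≅ ℤ^1 ⊕ ℤ/2

Derivation:
rank_ℚ(R)=1; free=2−1=1
SNF(R) diag = [2] → torsion [2]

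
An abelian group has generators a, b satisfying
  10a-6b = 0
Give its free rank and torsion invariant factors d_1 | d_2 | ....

Answer: M ≅ ℤ^1 ⊕ ℤ/2

Derivation:
rank_ℚ(R)=1; free=2−1=1
SNF(R) diag = [2] → torsion [2]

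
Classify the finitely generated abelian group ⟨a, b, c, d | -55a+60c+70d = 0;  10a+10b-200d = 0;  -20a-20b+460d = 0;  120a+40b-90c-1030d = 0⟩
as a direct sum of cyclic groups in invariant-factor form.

rank_ℚ(R)=4; free=4−4=0
SNF(R) diag = [5, 10, 30, 60] → torsion [5, 10, 30, 60]

Answer: M ≅ ℤ/5 ⊕ ℤ/10 ⊕ ℤ/30 ⊕ ℤ/60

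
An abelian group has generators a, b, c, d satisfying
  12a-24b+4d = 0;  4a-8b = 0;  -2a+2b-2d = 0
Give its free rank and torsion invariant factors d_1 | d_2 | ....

rank_ℚ(R)=3; free=4−3=1
SNF(R) diag = [2, 4, 4] → torsion [2, 4, 4]

Answer: M ≅ ℤ^1 ⊕ ℤ/2 ⊕ ℤ/4 ⊕ ℤ/4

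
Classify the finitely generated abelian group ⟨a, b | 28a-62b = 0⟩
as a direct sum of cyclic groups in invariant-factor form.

rank_ℚ(R)=1; free=2−1=1
SNF(R) diag = [2] → torsion [2]

Answer: M ≅ ℤ^1 ⊕ ℤ/2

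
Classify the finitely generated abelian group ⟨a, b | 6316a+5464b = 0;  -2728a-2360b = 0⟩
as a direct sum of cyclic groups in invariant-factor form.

Answer: M ≅ ℤ/4 ⊕ ℤ/8

Derivation:
rank_ℚ(R)=2; free=2−2=0
SNF(R) diag = [4, 8] → torsion [4, 8]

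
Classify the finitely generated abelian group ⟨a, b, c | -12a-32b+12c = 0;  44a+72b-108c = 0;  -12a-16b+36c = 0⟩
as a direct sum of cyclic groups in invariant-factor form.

rank_ℚ(R)=3; free=3−3=0
SNF(R) diag = [4, 8, 24] → torsion [4, 8, 24]

Answer: M ≅ ℤ/4 ⊕ ℤ/8 ⊕ ℤ/24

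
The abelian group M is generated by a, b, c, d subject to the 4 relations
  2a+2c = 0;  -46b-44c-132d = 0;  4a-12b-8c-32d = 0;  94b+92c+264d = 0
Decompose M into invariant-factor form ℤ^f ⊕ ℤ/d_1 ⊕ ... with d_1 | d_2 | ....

Answer: M ≅ ℤ/2 ⊕ ℤ/2 ⊕ ℤ/4 ⊕ ℤ/12

Derivation:
rank_ℚ(R)=4; free=4−4=0
SNF(R) diag = [2, 2, 4, 12] → torsion [2, 2, 4, 12]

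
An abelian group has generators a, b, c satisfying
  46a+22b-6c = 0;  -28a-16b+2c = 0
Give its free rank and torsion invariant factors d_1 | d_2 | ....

Answer: M ≅ ℤ^1 ⊕ ℤ/2 ⊕ ℤ/2

Derivation:
rank_ℚ(R)=2; free=3−2=1
SNF(R) diag = [2, 2] → torsion [2, 2]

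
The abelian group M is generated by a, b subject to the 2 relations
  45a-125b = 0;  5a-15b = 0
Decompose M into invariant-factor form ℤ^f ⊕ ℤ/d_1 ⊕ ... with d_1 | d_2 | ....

rank_ℚ(R)=2; free=2−2=0
SNF(R) diag = [5, 10] → torsion [5, 10]

Answer: M ≅ ℤ/5 ⊕ ℤ/10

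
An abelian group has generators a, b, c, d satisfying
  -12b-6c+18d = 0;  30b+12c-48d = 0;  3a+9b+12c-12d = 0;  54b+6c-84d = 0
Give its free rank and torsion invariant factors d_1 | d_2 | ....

Answer: M ≅ ℤ/3 ⊕ ℤ/6 ⊕ ℤ/6 ⊕ ℤ/18

Derivation:
rank_ℚ(R)=4; free=4−4=0
SNF(R) diag = [3, 6, 6, 18] → torsion [3, 6, 6, 18]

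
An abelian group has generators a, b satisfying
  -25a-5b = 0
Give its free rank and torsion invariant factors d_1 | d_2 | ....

Answer: M ≅ ℤ^1 ⊕ ℤ/5

Derivation:
rank_ℚ(R)=1; free=2−1=1
SNF(R) diag = [5] → torsion [5]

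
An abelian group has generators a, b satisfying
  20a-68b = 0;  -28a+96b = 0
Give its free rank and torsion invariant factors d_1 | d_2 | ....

Answer: M ≅ ℤ/4 ⊕ ℤ/4

Derivation:
rank_ℚ(R)=2; free=2−2=0
SNF(R) diag = [4, 4] → torsion [4, 4]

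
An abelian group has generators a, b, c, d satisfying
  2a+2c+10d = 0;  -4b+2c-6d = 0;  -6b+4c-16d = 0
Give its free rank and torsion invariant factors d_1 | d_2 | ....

Answer: M ≅ ℤ^1 ⊕ ℤ/2 ⊕ ℤ/2 ⊕ ℤ/2

Derivation:
rank_ℚ(R)=3; free=4−3=1
SNF(R) diag = [2, 2, 2] → torsion [2, 2, 2]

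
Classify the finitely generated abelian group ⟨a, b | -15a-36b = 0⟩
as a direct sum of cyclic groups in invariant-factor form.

rank_ℚ(R)=1; free=2−1=1
SNF(R) diag = [3] → torsion [3]

Answer: M ≅ ℤ^1 ⊕ ℤ/3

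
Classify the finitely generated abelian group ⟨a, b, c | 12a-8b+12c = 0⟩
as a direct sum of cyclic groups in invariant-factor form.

rank_ℚ(R)=1; free=3−1=2
SNF(R) diag = [4] → torsion [4]

Answer: M ≅ ℤ^2 ⊕ ℤ/4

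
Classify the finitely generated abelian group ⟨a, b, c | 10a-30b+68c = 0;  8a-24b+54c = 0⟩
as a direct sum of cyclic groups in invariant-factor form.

rank_ℚ(R)=2; free=3−2=1
SNF(R) diag = [2, 2] → torsion [2, 2]

Answer: M ≅ ℤ^1 ⊕ ℤ/2 ⊕ ℤ/2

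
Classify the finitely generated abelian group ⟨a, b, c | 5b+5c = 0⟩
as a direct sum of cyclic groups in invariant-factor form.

Answer: M ≅ ℤ^2 ⊕ ℤ/5

Derivation:
rank_ℚ(R)=1; free=3−1=2
SNF(R) diag = [5] → torsion [5]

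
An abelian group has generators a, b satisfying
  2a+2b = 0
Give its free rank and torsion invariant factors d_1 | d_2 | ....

rank_ℚ(R)=1; free=2−1=1
SNF(R) diag = [2] → torsion [2]

Answer: M ≅ ℤ^1 ⊕ ℤ/2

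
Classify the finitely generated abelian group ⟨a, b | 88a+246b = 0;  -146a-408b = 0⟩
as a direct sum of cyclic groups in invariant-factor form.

Answer: M ≅ ℤ/2 ⊕ ℤ/6

Derivation:
rank_ℚ(R)=2; free=2−2=0
SNF(R) diag = [2, 6] → torsion [2, 6]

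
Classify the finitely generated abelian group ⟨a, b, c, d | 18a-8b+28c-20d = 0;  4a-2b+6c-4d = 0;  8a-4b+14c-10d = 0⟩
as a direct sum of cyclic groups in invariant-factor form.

Answer: M ≅ ℤ^1 ⊕ ℤ/2 ⊕ ℤ/2 ⊕ ℤ/2

Derivation:
rank_ℚ(R)=3; free=4−3=1
SNF(R) diag = [2, 2, 2] → torsion [2, 2, 2]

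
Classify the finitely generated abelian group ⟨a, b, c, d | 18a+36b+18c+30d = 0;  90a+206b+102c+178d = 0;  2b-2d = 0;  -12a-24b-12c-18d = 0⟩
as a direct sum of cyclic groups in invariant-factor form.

rank_ℚ(R)=4; free=4−4=0
SNF(R) diag = [2, 6, 6, 12] → torsion [2, 6, 6, 12]

Answer: M ≅ ℤ/2 ⊕ ℤ/6 ⊕ ℤ/6 ⊕ ℤ/12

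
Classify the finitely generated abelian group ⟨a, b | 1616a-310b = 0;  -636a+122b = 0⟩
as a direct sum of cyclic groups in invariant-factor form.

rank_ℚ(R)=2; free=2−2=0
SNF(R) diag = [2, 4] → torsion [2, 4]

Answer: M ≅ ℤ/2 ⊕ ℤ/4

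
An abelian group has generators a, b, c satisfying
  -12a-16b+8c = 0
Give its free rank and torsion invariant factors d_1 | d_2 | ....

rank_ℚ(R)=1; free=3−1=2
SNF(R) diag = [4] → torsion [4]

Answer: M ≅ ℤ^2 ⊕ ℤ/4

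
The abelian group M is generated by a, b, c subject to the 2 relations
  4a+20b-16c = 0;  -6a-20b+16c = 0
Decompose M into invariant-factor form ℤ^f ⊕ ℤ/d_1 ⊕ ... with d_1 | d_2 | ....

rank_ℚ(R)=2; free=3−2=1
SNF(R) diag = [2, 4] → torsion [2, 4]

Answer: M ≅ ℤ^1 ⊕ ℤ/2 ⊕ ℤ/4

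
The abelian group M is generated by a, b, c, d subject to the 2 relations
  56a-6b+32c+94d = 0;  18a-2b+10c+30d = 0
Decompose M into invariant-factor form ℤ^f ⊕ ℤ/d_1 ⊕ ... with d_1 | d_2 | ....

Answer: M ≅ ℤ^2 ⊕ ℤ/2 ⊕ ℤ/2

Derivation:
rank_ℚ(R)=2; free=4−2=2
SNF(R) diag = [2, 2] → torsion [2, 2]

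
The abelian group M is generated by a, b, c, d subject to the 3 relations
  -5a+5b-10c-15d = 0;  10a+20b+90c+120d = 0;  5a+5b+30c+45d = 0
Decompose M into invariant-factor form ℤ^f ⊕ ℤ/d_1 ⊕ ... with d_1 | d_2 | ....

Answer: M ≅ ℤ^1 ⊕ ℤ/5 ⊕ ℤ/10 ⊕ ℤ/10

Derivation:
rank_ℚ(R)=3; free=4−3=1
SNF(R) diag = [5, 10, 10] → torsion [5, 10, 10]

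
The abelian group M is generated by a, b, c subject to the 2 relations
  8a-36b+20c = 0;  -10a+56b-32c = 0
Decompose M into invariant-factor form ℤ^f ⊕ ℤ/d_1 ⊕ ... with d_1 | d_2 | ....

Answer: M ≅ ℤ^1 ⊕ ℤ/2 ⊕ ℤ/4

Derivation:
rank_ℚ(R)=2; free=3−2=1
SNF(R) diag = [2, 4] → torsion [2, 4]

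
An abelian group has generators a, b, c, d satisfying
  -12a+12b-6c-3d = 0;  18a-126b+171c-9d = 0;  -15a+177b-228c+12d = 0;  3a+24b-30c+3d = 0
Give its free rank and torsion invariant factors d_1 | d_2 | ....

rank_ℚ(R)=4; free=4−4=0
SNF(R) diag = [3, 9, 27, 27] → torsion [3, 9, 27, 27]

Answer: M ≅ ℤ/3 ⊕ ℤ/9 ⊕ ℤ/27 ⊕ ℤ/27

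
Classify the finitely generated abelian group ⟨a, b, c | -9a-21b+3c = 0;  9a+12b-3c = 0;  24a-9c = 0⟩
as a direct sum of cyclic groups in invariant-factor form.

rank_ℚ(R)=3; free=3−3=0
SNF(R) diag = [3, 3, 9] → torsion [3, 3, 9]

Answer: M ≅ ℤ/3 ⊕ ℤ/3 ⊕ ℤ/9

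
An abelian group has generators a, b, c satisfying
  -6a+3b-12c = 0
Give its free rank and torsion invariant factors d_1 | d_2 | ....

Answer: M ≅ ℤ^2 ⊕ ℤ/3

Derivation:
rank_ℚ(R)=1; free=3−1=2
SNF(R) diag = [3] → torsion [3]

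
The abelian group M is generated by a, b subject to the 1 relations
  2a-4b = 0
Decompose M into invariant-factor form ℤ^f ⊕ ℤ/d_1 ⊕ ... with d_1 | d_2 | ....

Answer: M ≅ ℤ^1 ⊕ ℤ/2

Derivation:
rank_ℚ(R)=1; free=2−1=1
SNF(R) diag = [2] → torsion [2]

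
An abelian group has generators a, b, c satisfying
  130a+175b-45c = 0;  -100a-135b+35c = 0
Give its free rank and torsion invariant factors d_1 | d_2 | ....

rank_ℚ(R)=2; free=3−2=1
SNF(R) diag = [5, 10] → torsion [5, 10]

Answer: M ≅ ℤ^1 ⊕ ℤ/5 ⊕ ℤ/10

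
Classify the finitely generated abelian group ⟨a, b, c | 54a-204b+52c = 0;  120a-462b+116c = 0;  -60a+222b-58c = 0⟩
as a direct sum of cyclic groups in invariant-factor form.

Answer: M ≅ ℤ/2 ⊕ ℤ/6 ⊕ ℤ/18

Derivation:
rank_ℚ(R)=3; free=3−3=0
SNF(R) diag = [2, 6, 18] → torsion [2, 6, 18]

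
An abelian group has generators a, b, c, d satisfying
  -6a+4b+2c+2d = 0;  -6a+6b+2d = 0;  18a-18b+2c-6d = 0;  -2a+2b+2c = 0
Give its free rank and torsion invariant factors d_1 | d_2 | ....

rank_ℚ(R)=4; free=4−4=0
SNF(R) diag = [2, 2, 2, 2] → torsion [2, 2, 2, 2]

Answer: M ≅ ℤ/2 ⊕ ℤ/2 ⊕ ℤ/2 ⊕ ℤ/2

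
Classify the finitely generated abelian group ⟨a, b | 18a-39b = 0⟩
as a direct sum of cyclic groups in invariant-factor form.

Answer: M ≅ ℤ^1 ⊕ ℤ/3

Derivation:
rank_ℚ(R)=1; free=2−1=1
SNF(R) diag = [3] → torsion [3]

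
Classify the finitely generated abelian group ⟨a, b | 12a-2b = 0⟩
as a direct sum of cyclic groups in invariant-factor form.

Answer: M ≅ ℤ^1 ⊕ ℤ/2

Derivation:
rank_ℚ(R)=1; free=2−1=1
SNF(R) diag = [2] → torsion [2]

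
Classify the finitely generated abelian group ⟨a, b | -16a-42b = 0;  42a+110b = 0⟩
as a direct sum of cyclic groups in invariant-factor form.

rank_ℚ(R)=2; free=2−2=0
SNF(R) diag = [2, 2] → torsion [2, 2]

Answer: M ≅ ℤ/2 ⊕ ℤ/2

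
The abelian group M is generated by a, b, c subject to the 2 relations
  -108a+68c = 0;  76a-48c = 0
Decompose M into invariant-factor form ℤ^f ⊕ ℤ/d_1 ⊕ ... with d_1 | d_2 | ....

Answer: M ≅ ℤ^1 ⊕ ℤ/4 ⊕ ℤ/4

Derivation:
rank_ℚ(R)=2; free=3−2=1
SNF(R) diag = [4, 4] → torsion [4, 4]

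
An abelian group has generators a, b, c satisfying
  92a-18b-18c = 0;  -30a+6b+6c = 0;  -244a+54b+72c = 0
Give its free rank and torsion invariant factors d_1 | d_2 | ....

rank_ℚ(R)=3; free=3−3=0
SNF(R) diag = [2, 6, 18] → torsion [2, 6, 18]

Answer: M ≅ ℤ/2 ⊕ ℤ/6 ⊕ ℤ/18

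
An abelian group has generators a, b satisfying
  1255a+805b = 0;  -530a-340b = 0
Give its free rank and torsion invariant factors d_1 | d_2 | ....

rank_ℚ(R)=2; free=2−2=0
SNF(R) diag = [5, 10] → torsion [5, 10]

Answer: M ≅ ℤ/5 ⊕ ℤ/10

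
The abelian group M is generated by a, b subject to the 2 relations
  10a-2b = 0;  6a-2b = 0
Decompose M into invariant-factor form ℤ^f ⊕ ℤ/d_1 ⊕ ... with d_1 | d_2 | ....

Answer: M ≅ ℤ/2 ⊕ ℤ/4

Derivation:
rank_ℚ(R)=2; free=2−2=0
SNF(R) diag = [2, 4] → torsion [2, 4]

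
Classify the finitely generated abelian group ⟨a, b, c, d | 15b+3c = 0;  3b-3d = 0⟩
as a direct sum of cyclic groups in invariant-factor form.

rank_ℚ(R)=2; free=4−2=2
SNF(R) diag = [3, 3] → torsion [3, 3]

Answer: M ≅ ℤ^2 ⊕ ℤ/3 ⊕ ℤ/3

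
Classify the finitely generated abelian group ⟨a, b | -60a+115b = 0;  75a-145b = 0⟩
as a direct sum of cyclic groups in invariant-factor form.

Answer: M ≅ ℤ/5 ⊕ ℤ/15

Derivation:
rank_ℚ(R)=2; free=2−2=0
SNF(R) diag = [5, 15] → torsion [5, 15]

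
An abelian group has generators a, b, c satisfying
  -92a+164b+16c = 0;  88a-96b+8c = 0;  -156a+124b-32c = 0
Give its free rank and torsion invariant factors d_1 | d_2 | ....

Answer: M ≅ ℤ/4 ⊕ ℤ/8 ⊕ ℤ/24

Derivation:
rank_ℚ(R)=3; free=3−3=0
SNF(R) diag = [4, 8, 24] → torsion [4, 8, 24]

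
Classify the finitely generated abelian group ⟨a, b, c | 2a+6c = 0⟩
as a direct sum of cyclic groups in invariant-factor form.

rank_ℚ(R)=1; free=3−1=2
SNF(R) diag = [2] → torsion [2]

Answer: M ≅ ℤ^2 ⊕ ℤ/2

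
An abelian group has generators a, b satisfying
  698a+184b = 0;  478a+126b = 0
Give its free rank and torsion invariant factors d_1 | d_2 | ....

rank_ℚ(R)=2; free=2−2=0
SNF(R) diag = [2, 2] → torsion [2, 2]

Answer: M ≅ ℤ/2 ⊕ ℤ/2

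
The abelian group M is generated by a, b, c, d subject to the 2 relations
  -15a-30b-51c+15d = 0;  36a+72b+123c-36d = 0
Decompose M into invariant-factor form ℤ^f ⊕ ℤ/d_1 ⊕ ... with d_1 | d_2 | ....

rank_ℚ(R)=2; free=4−2=2
SNF(R) diag = [3, 3] → torsion [3, 3]

Answer: M ≅ ℤ^2 ⊕ ℤ/3 ⊕ ℤ/3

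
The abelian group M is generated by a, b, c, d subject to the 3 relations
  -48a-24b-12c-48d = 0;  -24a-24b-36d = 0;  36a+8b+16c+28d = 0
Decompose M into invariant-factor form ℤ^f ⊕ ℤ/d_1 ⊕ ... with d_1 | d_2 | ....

rank_ℚ(R)=3; free=4−3=1
SNF(R) diag = [4, 12, 12] → torsion [4, 12, 12]

Answer: M ≅ ℤ^1 ⊕ ℤ/4 ⊕ ℤ/12 ⊕ ℤ/12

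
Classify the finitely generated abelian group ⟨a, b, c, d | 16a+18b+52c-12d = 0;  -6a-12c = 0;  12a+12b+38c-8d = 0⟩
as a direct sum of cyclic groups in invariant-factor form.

rank_ℚ(R)=3; free=4−3=1
SNF(R) diag = [2, 2, 6] → torsion [2, 2, 6]

Answer: M ≅ ℤ^1 ⊕ ℤ/2 ⊕ ℤ/2 ⊕ ℤ/6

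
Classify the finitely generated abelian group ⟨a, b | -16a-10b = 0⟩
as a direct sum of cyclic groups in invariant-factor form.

rank_ℚ(R)=1; free=2−1=1
SNF(R) diag = [2] → torsion [2]

Answer: M ≅ ℤ^1 ⊕ ℤ/2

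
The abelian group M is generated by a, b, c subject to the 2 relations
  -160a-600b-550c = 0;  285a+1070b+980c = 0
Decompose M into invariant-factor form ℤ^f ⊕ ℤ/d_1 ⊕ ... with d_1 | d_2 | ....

rank_ℚ(R)=2; free=3−2=1
SNF(R) diag = [5, 10] → torsion [5, 10]

Answer: M ≅ ℤ^1 ⊕ ℤ/5 ⊕ ℤ/10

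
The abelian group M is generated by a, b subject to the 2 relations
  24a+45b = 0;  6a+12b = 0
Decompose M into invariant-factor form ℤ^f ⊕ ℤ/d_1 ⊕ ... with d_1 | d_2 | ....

Answer: M ≅ ℤ/3 ⊕ ℤ/6

Derivation:
rank_ℚ(R)=2; free=2−2=0
SNF(R) diag = [3, 6] → torsion [3, 6]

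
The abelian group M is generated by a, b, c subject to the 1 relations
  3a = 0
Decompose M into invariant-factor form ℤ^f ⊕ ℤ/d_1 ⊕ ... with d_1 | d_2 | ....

rank_ℚ(R)=1; free=3−1=2
SNF(R) diag = [3] → torsion [3]

Answer: M ≅ ℤ^2 ⊕ ℤ/3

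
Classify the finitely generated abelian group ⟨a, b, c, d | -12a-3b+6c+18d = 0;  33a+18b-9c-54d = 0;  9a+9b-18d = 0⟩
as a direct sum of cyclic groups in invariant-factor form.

Answer: M ≅ ℤ^1 ⊕ ℤ/3 ⊕ ℤ/3 ⊕ ℤ/9

Derivation:
rank_ℚ(R)=3; free=4−3=1
SNF(R) diag = [3, 3, 9] → torsion [3, 3, 9]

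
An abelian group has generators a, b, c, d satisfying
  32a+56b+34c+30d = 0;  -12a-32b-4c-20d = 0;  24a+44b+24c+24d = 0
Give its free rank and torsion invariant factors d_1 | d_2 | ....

Answer: M ≅ ℤ^1 ⊕ ℤ/2 ⊕ ℤ/4 ⊕ ℤ/4

Derivation:
rank_ℚ(R)=3; free=4−3=1
SNF(R) diag = [2, 4, 4] → torsion [2, 4, 4]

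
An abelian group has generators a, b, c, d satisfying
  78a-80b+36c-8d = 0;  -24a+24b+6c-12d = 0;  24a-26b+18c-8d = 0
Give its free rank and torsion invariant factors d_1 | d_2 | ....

rank_ℚ(R)=3; free=4−3=1
SNF(R) diag = [2, 6, 18] → torsion [2, 6, 18]

Answer: M ≅ ℤ^1 ⊕ ℤ/2 ⊕ ℤ/6 ⊕ ℤ/18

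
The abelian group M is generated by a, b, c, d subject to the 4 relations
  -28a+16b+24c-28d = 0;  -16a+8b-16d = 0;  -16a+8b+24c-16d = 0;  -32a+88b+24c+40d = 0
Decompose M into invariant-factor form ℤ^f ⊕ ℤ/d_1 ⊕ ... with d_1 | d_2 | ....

rank_ℚ(R)=4; free=4−4=0
SNF(R) diag = [4, 8, 24, 72] → torsion [4, 8, 24, 72]

Answer: M ≅ ℤ/4 ⊕ ℤ/8 ⊕ ℤ/24 ⊕ ℤ/72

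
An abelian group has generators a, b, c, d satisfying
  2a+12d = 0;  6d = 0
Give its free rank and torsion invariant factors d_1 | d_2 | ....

Answer: M ≅ ℤ^2 ⊕ ℤ/2 ⊕ ℤ/6

Derivation:
rank_ℚ(R)=2; free=4−2=2
SNF(R) diag = [2, 6] → torsion [2, 6]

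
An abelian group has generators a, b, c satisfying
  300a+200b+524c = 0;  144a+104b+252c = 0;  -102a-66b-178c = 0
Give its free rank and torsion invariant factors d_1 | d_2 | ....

rank_ℚ(R)=3; free=3−3=0
SNF(R) diag = [2, 4, 12] → torsion [2, 4, 12]

Answer: M ≅ ℤ/2 ⊕ ℤ/4 ⊕ ℤ/12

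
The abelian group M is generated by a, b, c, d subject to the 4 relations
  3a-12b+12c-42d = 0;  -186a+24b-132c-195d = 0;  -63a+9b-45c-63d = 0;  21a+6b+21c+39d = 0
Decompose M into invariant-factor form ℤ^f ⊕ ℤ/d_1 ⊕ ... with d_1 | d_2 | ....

Answer: M ≅ ℤ/3 ⊕ ℤ/9 ⊕ ℤ/9 ⊕ ℤ/27

Derivation:
rank_ℚ(R)=4; free=4−4=0
SNF(R) diag = [3, 9, 9, 27] → torsion [3, 9, 9, 27]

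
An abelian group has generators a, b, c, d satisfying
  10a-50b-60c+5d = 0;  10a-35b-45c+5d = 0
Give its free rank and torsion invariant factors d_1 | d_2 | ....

Answer: M ≅ ℤ^2 ⊕ ℤ/5 ⊕ ℤ/15

Derivation:
rank_ℚ(R)=2; free=4−2=2
SNF(R) diag = [5, 15] → torsion [5, 15]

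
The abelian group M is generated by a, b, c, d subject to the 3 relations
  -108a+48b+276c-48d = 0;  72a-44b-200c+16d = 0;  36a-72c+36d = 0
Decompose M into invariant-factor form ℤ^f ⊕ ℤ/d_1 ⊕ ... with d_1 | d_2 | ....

Answer: M ≅ ℤ^1 ⊕ ℤ/4 ⊕ ℤ/12 ⊕ ℤ/36

Derivation:
rank_ℚ(R)=3; free=4−3=1
SNF(R) diag = [4, 12, 36] → torsion [4, 12, 36]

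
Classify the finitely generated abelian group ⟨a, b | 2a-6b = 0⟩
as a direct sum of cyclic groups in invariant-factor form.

rank_ℚ(R)=1; free=2−1=1
SNF(R) diag = [2] → torsion [2]

Answer: M ≅ ℤ^1 ⊕ ℤ/2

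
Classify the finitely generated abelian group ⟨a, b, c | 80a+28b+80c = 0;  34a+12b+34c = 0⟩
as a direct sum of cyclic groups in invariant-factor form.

Answer: M ≅ ℤ^1 ⊕ ℤ/2 ⊕ ℤ/4

Derivation:
rank_ℚ(R)=2; free=3−2=1
SNF(R) diag = [2, 4] → torsion [2, 4]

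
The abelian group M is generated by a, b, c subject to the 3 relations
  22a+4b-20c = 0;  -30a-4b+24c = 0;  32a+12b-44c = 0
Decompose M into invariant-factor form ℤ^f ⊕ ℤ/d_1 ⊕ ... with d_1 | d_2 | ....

Answer: M ≅ ℤ/2 ⊕ ℤ/4 ⊕ ℤ/4

Derivation:
rank_ℚ(R)=3; free=3−3=0
SNF(R) diag = [2, 4, 4] → torsion [2, 4, 4]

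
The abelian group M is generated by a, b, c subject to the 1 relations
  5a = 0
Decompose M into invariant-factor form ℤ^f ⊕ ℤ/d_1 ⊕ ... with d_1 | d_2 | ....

Answer: M ≅ ℤ^2 ⊕ ℤ/5

Derivation:
rank_ℚ(R)=1; free=3−1=2
SNF(R) diag = [5] → torsion [5]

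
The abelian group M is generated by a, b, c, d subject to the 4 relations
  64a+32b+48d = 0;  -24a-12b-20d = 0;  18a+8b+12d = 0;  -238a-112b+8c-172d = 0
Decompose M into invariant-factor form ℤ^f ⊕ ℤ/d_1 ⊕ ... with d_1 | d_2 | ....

Answer: M ≅ ℤ/2 ⊕ ℤ/4 ⊕ ℤ/8 ⊕ ℤ/16

Derivation:
rank_ℚ(R)=4; free=4−4=0
SNF(R) diag = [2, 4, 8, 16] → torsion [2, 4, 8, 16]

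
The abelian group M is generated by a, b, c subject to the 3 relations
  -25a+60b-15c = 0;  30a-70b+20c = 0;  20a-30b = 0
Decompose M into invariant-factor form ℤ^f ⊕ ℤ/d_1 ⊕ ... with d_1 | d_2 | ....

Answer: M ≅ ℤ/5 ⊕ ℤ/10 ⊕ ℤ/30

Derivation:
rank_ℚ(R)=3; free=3−3=0
SNF(R) diag = [5, 10, 30] → torsion [5, 10, 30]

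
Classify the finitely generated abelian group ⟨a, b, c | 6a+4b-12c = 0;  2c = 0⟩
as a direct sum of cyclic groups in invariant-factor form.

Answer: M ≅ ℤ^1 ⊕ ℤ/2 ⊕ ℤ/2

Derivation:
rank_ℚ(R)=2; free=3−2=1
SNF(R) diag = [2, 2] → torsion [2, 2]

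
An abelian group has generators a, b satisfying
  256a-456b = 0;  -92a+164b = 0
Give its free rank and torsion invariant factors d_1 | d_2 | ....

Answer: M ≅ ℤ/4 ⊕ ℤ/8

Derivation:
rank_ℚ(R)=2; free=2−2=0
SNF(R) diag = [4, 8] → torsion [4, 8]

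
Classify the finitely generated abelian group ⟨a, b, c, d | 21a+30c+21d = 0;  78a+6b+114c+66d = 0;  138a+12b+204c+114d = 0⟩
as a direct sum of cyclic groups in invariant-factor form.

Answer: M ≅ ℤ^1 ⊕ ℤ/3 ⊕ ℤ/6 ⊕ ℤ/12

Derivation:
rank_ℚ(R)=3; free=4−3=1
SNF(R) diag = [3, 6, 12] → torsion [3, 6, 12]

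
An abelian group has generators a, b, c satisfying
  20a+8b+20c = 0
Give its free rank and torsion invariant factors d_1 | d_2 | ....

rank_ℚ(R)=1; free=3−1=2
SNF(R) diag = [4] → torsion [4]

Answer: M ≅ ℤ^2 ⊕ ℤ/4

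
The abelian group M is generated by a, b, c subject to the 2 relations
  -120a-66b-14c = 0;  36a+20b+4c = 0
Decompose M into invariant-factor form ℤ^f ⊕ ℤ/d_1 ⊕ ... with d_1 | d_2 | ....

Answer: M ≅ ℤ^1 ⊕ ℤ/2 ⊕ ℤ/4

Derivation:
rank_ℚ(R)=2; free=3−2=1
SNF(R) diag = [2, 4] → torsion [2, 4]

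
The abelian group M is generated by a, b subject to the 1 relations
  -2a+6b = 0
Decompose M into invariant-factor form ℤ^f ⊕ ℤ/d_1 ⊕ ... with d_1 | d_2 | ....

rank_ℚ(R)=1; free=2−1=1
SNF(R) diag = [2] → torsion [2]

Answer: M ≅ ℤ^1 ⊕ ℤ/2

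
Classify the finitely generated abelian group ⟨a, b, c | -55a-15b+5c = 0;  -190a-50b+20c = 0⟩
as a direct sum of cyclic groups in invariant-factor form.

rank_ℚ(R)=2; free=3−2=1
SNF(R) diag = [5, 10] → torsion [5, 10]

Answer: M ≅ ℤ^1 ⊕ ℤ/5 ⊕ ℤ/10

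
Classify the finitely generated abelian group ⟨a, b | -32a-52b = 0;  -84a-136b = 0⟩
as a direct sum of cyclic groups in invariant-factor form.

Answer: M ≅ ℤ/4 ⊕ ℤ/4

Derivation:
rank_ℚ(R)=2; free=2−2=0
SNF(R) diag = [4, 4] → torsion [4, 4]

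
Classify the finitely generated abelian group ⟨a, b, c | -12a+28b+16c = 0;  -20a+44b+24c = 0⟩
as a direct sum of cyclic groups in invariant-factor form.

rank_ℚ(R)=2; free=3−2=1
SNF(R) diag = [4, 8] → torsion [4, 8]

Answer: M ≅ ℤ^1 ⊕ ℤ/4 ⊕ ℤ/8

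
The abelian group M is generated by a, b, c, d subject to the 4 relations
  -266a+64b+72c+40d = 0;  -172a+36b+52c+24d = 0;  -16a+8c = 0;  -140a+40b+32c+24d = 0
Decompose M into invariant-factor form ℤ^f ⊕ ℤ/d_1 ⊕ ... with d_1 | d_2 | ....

rank_ℚ(R)=4; free=4−4=0
SNF(R) diag = [2, 4, 8, 8] → torsion [2, 4, 8, 8]

Answer: M ≅ ℤ/2 ⊕ ℤ/4 ⊕ ℤ/8 ⊕ ℤ/8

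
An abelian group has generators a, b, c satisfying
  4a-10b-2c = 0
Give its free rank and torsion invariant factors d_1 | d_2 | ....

Answer: M ≅ ℤ^2 ⊕ ℤ/2

Derivation:
rank_ℚ(R)=1; free=3−1=2
SNF(R) diag = [2] → torsion [2]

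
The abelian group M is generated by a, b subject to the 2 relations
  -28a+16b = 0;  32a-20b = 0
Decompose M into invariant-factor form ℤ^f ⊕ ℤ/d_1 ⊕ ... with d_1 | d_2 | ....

Answer: M ≅ ℤ/4 ⊕ ℤ/12

Derivation:
rank_ℚ(R)=2; free=2−2=0
SNF(R) diag = [4, 12] → torsion [4, 12]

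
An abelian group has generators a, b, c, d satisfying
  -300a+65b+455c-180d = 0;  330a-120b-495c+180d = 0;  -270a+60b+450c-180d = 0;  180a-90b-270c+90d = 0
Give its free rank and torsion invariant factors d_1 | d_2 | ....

rank_ℚ(R)=4; free=4−4=0
SNF(R) diag = [5, 15, 30, 90] → torsion [5, 15, 30, 90]

Answer: M ≅ ℤ/5 ⊕ ℤ/15 ⊕ ℤ/30 ⊕ ℤ/90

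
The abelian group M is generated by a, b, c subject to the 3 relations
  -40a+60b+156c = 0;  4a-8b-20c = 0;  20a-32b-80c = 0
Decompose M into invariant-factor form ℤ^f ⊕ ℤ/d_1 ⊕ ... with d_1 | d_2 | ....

Answer: M ≅ ℤ/4 ⊕ ℤ/4 ⊕ ℤ/12

Derivation:
rank_ℚ(R)=3; free=3−3=0
SNF(R) diag = [4, 4, 12] → torsion [4, 4, 12]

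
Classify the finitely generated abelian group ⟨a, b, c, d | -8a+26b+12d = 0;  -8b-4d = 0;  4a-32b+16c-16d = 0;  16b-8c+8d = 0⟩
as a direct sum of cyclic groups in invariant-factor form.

rank_ℚ(R)=4; free=4−4=0
SNF(R) diag = [2, 4, 4, 8] → torsion [2, 4, 4, 8]

Answer: M ≅ ℤ/2 ⊕ ℤ/4 ⊕ ℤ/4 ⊕ ℤ/8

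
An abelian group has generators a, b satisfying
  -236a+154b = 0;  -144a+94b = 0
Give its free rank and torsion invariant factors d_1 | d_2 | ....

rank_ℚ(R)=2; free=2−2=0
SNF(R) diag = [2, 4] → torsion [2, 4]

Answer: M ≅ ℤ/2 ⊕ ℤ/4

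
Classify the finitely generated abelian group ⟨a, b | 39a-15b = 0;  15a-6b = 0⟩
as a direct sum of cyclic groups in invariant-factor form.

rank_ℚ(R)=2; free=2−2=0
SNF(R) diag = [3, 3] → torsion [3, 3]

Answer: M ≅ ℤ/3 ⊕ ℤ/3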